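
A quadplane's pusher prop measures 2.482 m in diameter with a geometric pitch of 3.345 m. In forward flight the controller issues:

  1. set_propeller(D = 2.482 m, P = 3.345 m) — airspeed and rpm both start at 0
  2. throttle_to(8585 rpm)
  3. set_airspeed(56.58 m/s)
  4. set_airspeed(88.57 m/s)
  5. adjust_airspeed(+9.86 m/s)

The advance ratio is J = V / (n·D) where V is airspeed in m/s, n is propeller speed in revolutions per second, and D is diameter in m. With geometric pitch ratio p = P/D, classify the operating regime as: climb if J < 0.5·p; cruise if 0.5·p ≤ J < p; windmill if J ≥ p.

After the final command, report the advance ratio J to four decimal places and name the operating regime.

J = 0.2772, regime = climb

set_propeller: D = 2.482 m, P = 3.345 m (p = P/D = 1.347703); state ← (V=0, rpm=0)
throttle_to(8585): rpm ← 8585
set_airspeed(56.58): V ← 56.58 m/s
set_airspeed(88.57): V ← 88.57 m/s
adjust_airspeed(+9.86): V ← 88.57 +9.86 = 98.43 m/s
final state: V = 98.43 m/s, rpm = 8585 → n = rpm/60 = 143.083333 rev/s
J = V / (n·D) = 98.43 / (143.083333 × 2.482) = 0.277164
regime bands: climb J<0.6739 | cruise [0.6739, 1.3477) | windmill J≥1.3477
J = 0.2772 → climb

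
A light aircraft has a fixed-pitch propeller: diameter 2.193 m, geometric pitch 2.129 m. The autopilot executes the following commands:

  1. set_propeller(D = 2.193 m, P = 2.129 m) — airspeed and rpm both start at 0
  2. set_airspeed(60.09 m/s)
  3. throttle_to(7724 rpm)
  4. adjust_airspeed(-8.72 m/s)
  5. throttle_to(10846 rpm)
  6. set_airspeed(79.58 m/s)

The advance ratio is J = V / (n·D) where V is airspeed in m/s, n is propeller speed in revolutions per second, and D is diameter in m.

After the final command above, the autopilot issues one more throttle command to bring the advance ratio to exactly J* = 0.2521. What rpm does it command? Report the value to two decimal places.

set_propeller: D = 2.193 m, P = 2.129 m (p = P/D = 0.970816); state ← (V=0, rpm=0)
set_airspeed(60.09): V ← 60.09 m/s
throttle_to(7724): rpm ← 7724
adjust_airspeed(-8.72): V ← 60.09 -8.72 = 51.37 m/s
throttle_to(10846): rpm ← 10846
set_airspeed(79.58): V ← 79.58 m/s
final state: V = 79.58 m/s, rpm = 10846 → n = rpm/60 = 180.766667 rev/s
target J* = 0.2521; solve J* = V/(n·D) for n: n = V/(J*·D) = 79.58/(0.2521 × 2.193) = 143.943632 rev/s
rpm = 60·n = 8636.617936

rpm = 8636.62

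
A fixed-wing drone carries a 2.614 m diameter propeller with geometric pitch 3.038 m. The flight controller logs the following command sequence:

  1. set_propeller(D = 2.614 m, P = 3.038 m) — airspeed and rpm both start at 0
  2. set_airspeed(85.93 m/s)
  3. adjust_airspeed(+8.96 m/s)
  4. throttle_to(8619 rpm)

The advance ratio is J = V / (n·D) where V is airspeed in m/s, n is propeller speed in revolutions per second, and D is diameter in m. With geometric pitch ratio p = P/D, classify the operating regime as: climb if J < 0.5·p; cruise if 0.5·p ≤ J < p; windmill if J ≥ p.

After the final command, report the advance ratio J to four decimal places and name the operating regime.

J = 0.2527, regime = climb

set_propeller: D = 2.614 m, P = 3.038 m (p = P/D = 1.162204); state ← (V=0, rpm=0)
set_airspeed(85.93): V ← 85.93 m/s
adjust_airspeed(+8.96): V ← 85.93 +8.96 = 94.89 m/s
throttle_to(8619): rpm ← 8619
final state: V = 94.89 m/s, rpm = 8619 → n = rpm/60 = 143.650000 rev/s
J = V / (n·D) = 94.89 / (143.650000 × 2.614) = 0.252702
regime bands: climb J<0.5811 | cruise [0.5811, 1.1622) | windmill J≥1.1622
J = 0.2527 → climb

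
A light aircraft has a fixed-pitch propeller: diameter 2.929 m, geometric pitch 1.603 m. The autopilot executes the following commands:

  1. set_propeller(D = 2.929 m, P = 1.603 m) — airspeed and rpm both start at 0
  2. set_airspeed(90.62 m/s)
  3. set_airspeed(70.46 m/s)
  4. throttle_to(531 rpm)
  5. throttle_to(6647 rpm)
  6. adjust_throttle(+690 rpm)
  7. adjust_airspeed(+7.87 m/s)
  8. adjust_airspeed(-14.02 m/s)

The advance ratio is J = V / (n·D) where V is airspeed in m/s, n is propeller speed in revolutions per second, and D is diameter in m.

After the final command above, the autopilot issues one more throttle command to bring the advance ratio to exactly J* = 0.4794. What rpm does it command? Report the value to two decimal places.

set_propeller: D = 2.929 m, P = 1.603 m (p = P/D = 0.547286); state ← (V=0, rpm=0)
set_airspeed(90.62): V ← 90.62 m/s
set_airspeed(70.46): V ← 70.46 m/s
throttle_to(531): rpm ← 531
throttle_to(6647): rpm ← 6647
adjust_throttle(+690): rpm ← 6647 +690 = 7337
adjust_airspeed(+7.87): V ← 70.46 +7.87 = 78.33 m/s
adjust_airspeed(-14.02): V ← 78.33 -14.02 = 64.31 m/s
final state: V = 64.31 m/s, rpm = 7337 → n = rpm/60 = 122.283333 rev/s
target J* = 0.4794; solve J* = V/(n·D) for n: n = V/(J*·D) = 64.31/(0.4794 × 2.929) = 45.799539 rev/s
rpm = 60·n = 2747.972350

rpm = 2747.97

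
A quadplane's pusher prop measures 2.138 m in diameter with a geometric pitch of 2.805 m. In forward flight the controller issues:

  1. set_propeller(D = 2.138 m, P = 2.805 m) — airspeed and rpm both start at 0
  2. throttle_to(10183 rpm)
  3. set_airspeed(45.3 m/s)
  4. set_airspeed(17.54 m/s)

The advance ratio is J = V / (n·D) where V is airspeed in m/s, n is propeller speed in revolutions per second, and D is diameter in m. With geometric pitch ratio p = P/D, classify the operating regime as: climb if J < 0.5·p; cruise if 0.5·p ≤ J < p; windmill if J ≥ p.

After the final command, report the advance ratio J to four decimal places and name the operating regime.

J = 0.0483, regime = climb

set_propeller: D = 2.138 m, P = 2.805 m (p = P/D = 1.311974); state ← (V=0, rpm=0)
throttle_to(10183): rpm ← 10183
set_airspeed(45.3): V ← 45.3 m/s
set_airspeed(17.54): V ← 17.54 m/s
final state: V = 17.54 m/s, rpm = 10183 → n = rpm/60 = 169.716667 rev/s
J = V / (n·D) = 17.54 / (169.716667 × 2.138) = 0.048339
regime bands: climb J<0.6560 | cruise [0.6560, 1.3120) | windmill J≥1.3120
J = 0.0483 → climb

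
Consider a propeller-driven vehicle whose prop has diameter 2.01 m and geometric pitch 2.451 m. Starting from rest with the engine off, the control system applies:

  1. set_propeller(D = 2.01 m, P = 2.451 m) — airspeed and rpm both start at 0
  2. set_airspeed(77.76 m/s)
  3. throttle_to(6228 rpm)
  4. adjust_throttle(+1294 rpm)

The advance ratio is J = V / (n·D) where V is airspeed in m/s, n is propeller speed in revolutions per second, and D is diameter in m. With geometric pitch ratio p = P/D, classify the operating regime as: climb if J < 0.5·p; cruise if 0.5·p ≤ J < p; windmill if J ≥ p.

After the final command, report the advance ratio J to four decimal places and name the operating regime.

set_propeller: D = 2.01 m, P = 2.451 m (p = P/D = 1.219403); state ← (V=0, rpm=0)
set_airspeed(77.76): V ← 77.76 m/s
throttle_to(6228): rpm ← 6228
adjust_throttle(+1294): rpm ← 6228 +1294 = 7522
final state: V = 77.76 m/s, rpm = 7522 → n = rpm/60 = 125.366667 rev/s
J = V / (n·D) = 77.76 / (125.366667 × 2.01) = 0.308587
regime bands: climb J<0.6097 | cruise [0.6097, 1.2194) | windmill J≥1.2194
J = 0.3086 → climb

J = 0.3086, regime = climb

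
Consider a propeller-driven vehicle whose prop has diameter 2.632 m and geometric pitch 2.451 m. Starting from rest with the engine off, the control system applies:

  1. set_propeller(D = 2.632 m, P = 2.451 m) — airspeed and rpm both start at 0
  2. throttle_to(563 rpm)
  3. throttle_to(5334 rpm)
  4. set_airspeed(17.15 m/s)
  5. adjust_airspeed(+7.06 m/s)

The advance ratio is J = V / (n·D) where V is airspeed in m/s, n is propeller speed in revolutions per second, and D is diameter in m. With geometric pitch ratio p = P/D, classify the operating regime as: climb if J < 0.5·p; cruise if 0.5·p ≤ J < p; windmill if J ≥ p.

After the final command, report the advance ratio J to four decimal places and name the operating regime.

set_propeller: D = 2.632 m, P = 2.451 m (p = P/D = 0.931231); state ← (V=0, rpm=0)
throttle_to(563): rpm ← 563
throttle_to(5334): rpm ← 5334
set_airspeed(17.15): V ← 17.15 m/s
adjust_airspeed(+7.06): V ← 17.15 +7.06 = 24.21 m/s
final state: V = 24.21 m/s, rpm = 5334 → n = rpm/60 = 88.900000 rev/s
J = V / (n·D) = 24.21 / (88.900000 × 2.632) = 0.103468
regime bands: climb J<0.4656 | cruise [0.4656, 0.9312) | windmill J≥0.9312
J = 0.1035 → climb

J = 0.1035, regime = climb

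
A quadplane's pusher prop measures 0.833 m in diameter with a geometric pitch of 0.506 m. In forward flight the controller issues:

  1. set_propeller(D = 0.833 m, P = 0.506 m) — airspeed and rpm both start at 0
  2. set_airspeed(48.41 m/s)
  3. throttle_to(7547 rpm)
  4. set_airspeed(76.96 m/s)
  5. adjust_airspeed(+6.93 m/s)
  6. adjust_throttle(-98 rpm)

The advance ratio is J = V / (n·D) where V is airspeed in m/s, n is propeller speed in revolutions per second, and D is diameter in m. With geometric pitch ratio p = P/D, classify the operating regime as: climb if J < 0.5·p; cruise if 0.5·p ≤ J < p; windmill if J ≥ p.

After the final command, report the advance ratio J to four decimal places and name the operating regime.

set_propeller: D = 0.833 m, P = 0.506 m (p = P/D = 0.607443); state ← (V=0, rpm=0)
set_airspeed(48.41): V ← 48.41 m/s
throttle_to(7547): rpm ← 7547
set_airspeed(76.96): V ← 76.96 m/s
adjust_airspeed(+6.93): V ← 76.96 +6.93 = 83.89 m/s
adjust_throttle(-98): rpm ← 7547 -98 = 7449
final state: V = 83.89 m/s, rpm = 7449 → n = rpm/60 = 124.150000 rev/s
J = V / (n·D) = 83.89 / (124.150000 × 0.833) = 0.811182
regime bands: climb J<0.3037 | cruise [0.3037, 0.6074) | windmill J≥0.6074
J = 0.8112 → windmill

J = 0.8112, regime = windmill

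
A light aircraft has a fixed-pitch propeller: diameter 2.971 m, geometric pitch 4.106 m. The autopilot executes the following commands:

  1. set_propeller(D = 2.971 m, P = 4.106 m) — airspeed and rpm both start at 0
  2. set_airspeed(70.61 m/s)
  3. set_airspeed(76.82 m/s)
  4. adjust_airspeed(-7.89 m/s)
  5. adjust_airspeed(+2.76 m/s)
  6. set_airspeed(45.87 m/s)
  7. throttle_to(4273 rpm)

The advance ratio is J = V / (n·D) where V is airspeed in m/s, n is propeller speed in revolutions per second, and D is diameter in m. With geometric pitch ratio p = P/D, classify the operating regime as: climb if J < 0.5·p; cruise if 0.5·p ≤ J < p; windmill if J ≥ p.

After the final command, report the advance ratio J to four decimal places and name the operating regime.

J = 0.2168, regime = climb

set_propeller: D = 2.971 m, P = 4.106 m (p = P/D = 1.382026); state ← (V=0, rpm=0)
set_airspeed(70.61): V ← 70.61 m/s
set_airspeed(76.82): V ← 76.82 m/s
adjust_airspeed(-7.89): V ← 76.82 -7.89 = 68.93 m/s
adjust_airspeed(+2.76): V ← 68.93 +2.76 = 71.69 m/s
set_airspeed(45.87): V ← 45.87 m/s
throttle_to(4273): rpm ← 4273
final state: V = 45.87 m/s, rpm = 4273 → n = rpm/60 = 71.216667 rev/s
J = V / (n·D) = 45.87 / (71.216667 × 2.971) = 0.216793
regime bands: climb J<0.6910 | cruise [0.6910, 1.3820) | windmill J≥1.3820
J = 0.2168 → climb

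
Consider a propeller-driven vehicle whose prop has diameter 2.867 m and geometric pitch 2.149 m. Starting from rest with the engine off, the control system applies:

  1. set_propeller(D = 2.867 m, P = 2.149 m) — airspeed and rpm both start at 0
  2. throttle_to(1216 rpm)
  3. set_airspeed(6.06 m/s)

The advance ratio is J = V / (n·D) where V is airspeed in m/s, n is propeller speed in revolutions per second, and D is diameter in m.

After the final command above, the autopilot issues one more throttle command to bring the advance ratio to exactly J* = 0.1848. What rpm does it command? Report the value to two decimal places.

rpm = 686.27

set_propeller: D = 2.867 m, P = 2.149 m (p = P/D = 0.749564); state ← (V=0, rpm=0)
throttle_to(1216): rpm ← 1216
set_airspeed(6.06): V ← 6.06 m/s
final state: V = 6.06 m/s, rpm = 1216 → n = rpm/60 = 20.266667 rev/s
target J* = 0.1848; solve J* = V/(n·D) for n: n = V/(J*·D) = 6.06/(0.1848 × 2.867) = 11.437812 rev/s
rpm = 60·n = 686.268736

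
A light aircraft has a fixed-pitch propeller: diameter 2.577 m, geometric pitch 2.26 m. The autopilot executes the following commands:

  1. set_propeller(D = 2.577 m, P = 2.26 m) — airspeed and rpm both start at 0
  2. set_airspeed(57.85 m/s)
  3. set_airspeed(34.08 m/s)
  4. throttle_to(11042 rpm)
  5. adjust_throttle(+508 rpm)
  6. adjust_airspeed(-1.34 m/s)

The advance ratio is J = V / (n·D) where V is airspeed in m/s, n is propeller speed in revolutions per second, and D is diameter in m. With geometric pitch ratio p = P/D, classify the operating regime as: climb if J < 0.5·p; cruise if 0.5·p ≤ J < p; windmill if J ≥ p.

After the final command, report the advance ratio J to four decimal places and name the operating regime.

set_propeller: D = 2.577 m, P = 2.26 m (p = P/D = 0.876989); state ← (V=0, rpm=0)
set_airspeed(57.85): V ← 57.85 m/s
set_airspeed(34.08): V ← 34.08 m/s
throttle_to(11042): rpm ← 11042
adjust_throttle(+508): rpm ← 11042 +508 = 11550
adjust_airspeed(-1.34): V ← 34.08 -1.34 = 32.74 m/s
final state: V = 32.74 m/s, rpm = 11550 → n = rpm/60 = 192.500000 rev/s
J = V / (n·D) = 32.74 / (192.500000 × 2.577) = 0.065998
regime bands: climb J<0.4385 | cruise [0.4385, 0.8770) | windmill J≥0.8770
J = 0.0660 → climb

J = 0.0660, regime = climb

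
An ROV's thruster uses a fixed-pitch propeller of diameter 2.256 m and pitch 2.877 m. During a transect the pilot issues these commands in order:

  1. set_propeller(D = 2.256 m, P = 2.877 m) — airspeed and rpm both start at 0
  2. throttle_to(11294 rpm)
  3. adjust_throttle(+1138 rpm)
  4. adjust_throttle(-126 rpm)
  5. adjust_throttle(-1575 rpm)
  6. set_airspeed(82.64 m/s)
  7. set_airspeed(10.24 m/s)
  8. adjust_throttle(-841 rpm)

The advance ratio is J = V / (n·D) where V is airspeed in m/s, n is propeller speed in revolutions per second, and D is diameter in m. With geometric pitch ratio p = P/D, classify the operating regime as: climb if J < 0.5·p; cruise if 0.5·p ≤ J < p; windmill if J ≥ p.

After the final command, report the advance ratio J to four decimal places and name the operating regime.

J = 0.0275, regime = climb

set_propeller: D = 2.256 m, P = 2.877 m (p = P/D = 1.275266); state ← (V=0, rpm=0)
throttle_to(11294): rpm ← 11294
adjust_throttle(+1138): rpm ← 11294 +1138 = 12432
adjust_throttle(-126): rpm ← 12432 -126 = 12306
adjust_throttle(-1575): rpm ← 12306 -1575 = 10731
set_airspeed(82.64): V ← 82.64 m/s
set_airspeed(10.24): V ← 10.24 m/s
adjust_throttle(-841): rpm ← 10731 -841 = 9890
final state: V = 10.24 m/s, rpm = 9890 → n = rpm/60 = 164.833333 rev/s
J = V / (n·D) = 10.24 / (164.833333 × 2.256) = 0.027537
regime bands: climb J<0.6376 | cruise [0.6376, 1.2753) | windmill J≥1.2753
J = 0.0275 → climb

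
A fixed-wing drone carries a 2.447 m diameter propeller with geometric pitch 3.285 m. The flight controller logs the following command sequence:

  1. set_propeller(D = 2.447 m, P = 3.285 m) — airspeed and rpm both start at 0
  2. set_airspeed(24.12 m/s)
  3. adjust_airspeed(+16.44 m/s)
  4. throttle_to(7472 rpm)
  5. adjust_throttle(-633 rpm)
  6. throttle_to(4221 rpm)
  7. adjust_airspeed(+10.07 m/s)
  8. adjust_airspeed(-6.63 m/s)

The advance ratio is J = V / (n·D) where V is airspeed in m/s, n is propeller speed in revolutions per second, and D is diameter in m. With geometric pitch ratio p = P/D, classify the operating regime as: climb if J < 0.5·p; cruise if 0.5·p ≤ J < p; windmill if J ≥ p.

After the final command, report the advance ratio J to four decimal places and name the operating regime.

J = 0.2556, regime = climb

set_propeller: D = 2.447 m, P = 3.285 m (p = P/D = 1.342460); state ← (V=0, rpm=0)
set_airspeed(24.12): V ← 24.12 m/s
adjust_airspeed(+16.44): V ← 24.12 +16.44 = 40.56 m/s
throttle_to(7472): rpm ← 7472
adjust_throttle(-633): rpm ← 7472 -633 = 6839
throttle_to(4221): rpm ← 4221
adjust_airspeed(+10.07): V ← 40.56 +10.07 = 50.63 m/s
adjust_airspeed(-6.63): V ← 50.63 -6.63 = 44 m/s
final state: V = 44 m/s, rpm = 4221 → n = rpm/60 = 70.350000 rev/s
J = V / (n·D) = 44 / (70.350000 × 2.447) = 0.255596
regime bands: climb J<0.6712 | cruise [0.6712, 1.3425) | windmill J≥1.3425
J = 0.2556 → climb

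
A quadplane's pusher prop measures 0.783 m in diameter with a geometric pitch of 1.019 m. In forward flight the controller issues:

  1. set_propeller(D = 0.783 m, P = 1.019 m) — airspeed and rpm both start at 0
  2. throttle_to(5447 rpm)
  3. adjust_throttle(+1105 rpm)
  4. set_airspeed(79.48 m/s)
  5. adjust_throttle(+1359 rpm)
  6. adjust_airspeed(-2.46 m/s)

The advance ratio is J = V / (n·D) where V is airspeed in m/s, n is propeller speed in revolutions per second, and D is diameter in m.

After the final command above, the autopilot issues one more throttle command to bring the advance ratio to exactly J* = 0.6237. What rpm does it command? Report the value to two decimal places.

set_propeller: D = 0.783 m, P = 1.019 m (p = P/D = 1.301405); state ← (V=0, rpm=0)
throttle_to(5447): rpm ← 5447
adjust_throttle(+1105): rpm ← 5447 +1105 = 6552
set_airspeed(79.48): V ← 79.48 m/s
adjust_throttle(+1359): rpm ← 6552 +1359 = 7911
adjust_airspeed(-2.46): V ← 79.48 -2.46 = 77.02 m/s
final state: V = 77.02 m/s, rpm = 7911 → n = rpm/60 = 131.850000 rev/s
target J* = 0.6237; solve J* = V/(n·D) for n: n = V/(J*·D) = 77.02/(0.6237 × 0.783) = 157.712461 rev/s
rpm = 60·n = 9462.747649

rpm = 9462.75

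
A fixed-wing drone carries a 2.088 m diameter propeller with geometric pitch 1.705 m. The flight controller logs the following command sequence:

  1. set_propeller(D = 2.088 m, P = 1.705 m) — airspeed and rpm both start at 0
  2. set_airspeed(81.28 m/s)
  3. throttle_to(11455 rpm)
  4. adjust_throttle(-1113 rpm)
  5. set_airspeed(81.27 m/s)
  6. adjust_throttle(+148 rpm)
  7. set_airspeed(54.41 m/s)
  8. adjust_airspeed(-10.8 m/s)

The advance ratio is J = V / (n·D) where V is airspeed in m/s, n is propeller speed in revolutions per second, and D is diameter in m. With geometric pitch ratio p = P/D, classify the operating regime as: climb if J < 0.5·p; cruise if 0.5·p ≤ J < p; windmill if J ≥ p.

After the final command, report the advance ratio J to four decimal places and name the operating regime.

J = 0.1195, regime = climb

set_propeller: D = 2.088 m, P = 1.705 m (p = P/D = 0.816571); state ← (V=0, rpm=0)
set_airspeed(81.28): V ← 81.28 m/s
throttle_to(11455): rpm ← 11455
adjust_throttle(-1113): rpm ← 11455 -1113 = 10342
set_airspeed(81.27): V ← 81.27 m/s
adjust_throttle(+148): rpm ← 10342 +148 = 10490
set_airspeed(54.41): V ← 54.41 m/s
adjust_airspeed(-10.8): V ← 54.41 -10.8 = 43.61 m/s
final state: V = 43.61 m/s, rpm = 10490 → n = rpm/60 = 174.833333 rev/s
J = V / (n·D) = 43.61 / (174.833333 × 2.088) = 0.119462
regime bands: climb J<0.4083 | cruise [0.4083, 0.8166) | windmill J≥0.8166
J = 0.1195 → climb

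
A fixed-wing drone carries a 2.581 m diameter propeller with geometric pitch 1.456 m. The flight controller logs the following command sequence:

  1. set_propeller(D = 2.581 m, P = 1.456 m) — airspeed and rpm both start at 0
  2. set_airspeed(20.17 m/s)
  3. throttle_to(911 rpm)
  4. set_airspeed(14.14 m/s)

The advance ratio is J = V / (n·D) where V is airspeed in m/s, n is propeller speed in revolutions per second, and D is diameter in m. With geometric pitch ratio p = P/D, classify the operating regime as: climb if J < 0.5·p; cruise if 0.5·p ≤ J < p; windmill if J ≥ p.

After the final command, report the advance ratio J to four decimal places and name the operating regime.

set_propeller: D = 2.581 m, P = 1.456 m (p = P/D = 0.564122); state ← (V=0, rpm=0)
set_airspeed(20.17): V ← 20.17 m/s
throttle_to(911): rpm ← 911
set_airspeed(14.14): V ← 14.14 m/s
final state: V = 14.14 m/s, rpm = 911 → n = rpm/60 = 15.183333 rev/s
J = V / (n·D) = 14.14 / (15.183333 × 2.581) = 0.360823
regime bands: climb J<0.2821 | cruise [0.2821, 0.5641) | windmill J≥0.5641
J = 0.3608 → cruise

J = 0.3608, regime = cruise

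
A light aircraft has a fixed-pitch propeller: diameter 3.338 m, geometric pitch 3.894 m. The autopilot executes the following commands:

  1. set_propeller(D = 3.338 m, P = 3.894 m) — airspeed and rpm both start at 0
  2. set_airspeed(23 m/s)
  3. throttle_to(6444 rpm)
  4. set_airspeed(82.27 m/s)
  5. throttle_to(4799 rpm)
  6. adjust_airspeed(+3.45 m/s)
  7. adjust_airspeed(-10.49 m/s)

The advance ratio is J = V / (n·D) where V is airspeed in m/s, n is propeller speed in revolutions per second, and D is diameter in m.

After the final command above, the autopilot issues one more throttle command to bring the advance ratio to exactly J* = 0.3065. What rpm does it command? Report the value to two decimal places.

set_propeller: D = 3.338 m, P = 3.894 m (p = P/D = 1.166567); state ← (V=0, rpm=0)
set_airspeed(23): V ← 23 m/s
throttle_to(6444): rpm ← 6444
set_airspeed(82.27): V ← 82.27 m/s
throttle_to(4799): rpm ← 4799
adjust_airspeed(+3.45): V ← 82.27 +3.45 = 85.72 m/s
adjust_airspeed(-10.49): V ← 85.72 -10.49 = 75.23 m/s
final state: V = 75.23 m/s, rpm = 4799 → n = rpm/60 = 79.983333 rev/s
target J* = 0.3065; solve J* = V/(n·D) for n: n = V/(J*·D) = 75.23/(0.3065 × 3.338) = 73.531640 rev/s
rpm = 60·n = 4411.898383

rpm = 4411.90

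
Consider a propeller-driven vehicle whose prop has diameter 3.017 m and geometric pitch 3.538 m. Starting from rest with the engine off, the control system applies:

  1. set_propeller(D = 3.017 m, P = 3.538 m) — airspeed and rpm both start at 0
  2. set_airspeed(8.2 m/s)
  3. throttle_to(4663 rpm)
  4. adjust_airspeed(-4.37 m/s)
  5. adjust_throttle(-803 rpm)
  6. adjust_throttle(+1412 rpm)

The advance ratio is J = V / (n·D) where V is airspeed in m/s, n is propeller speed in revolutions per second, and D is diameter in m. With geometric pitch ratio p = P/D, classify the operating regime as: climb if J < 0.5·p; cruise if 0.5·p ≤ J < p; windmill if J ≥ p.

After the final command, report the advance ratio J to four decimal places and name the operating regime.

set_propeller: D = 3.017 m, P = 3.538 m (p = P/D = 1.172688); state ← (V=0, rpm=0)
set_airspeed(8.2): V ← 8.2 m/s
throttle_to(4663): rpm ← 4663
adjust_airspeed(-4.37): V ← 8.2 -4.37 = 3.83 m/s
adjust_throttle(-803): rpm ← 4663 -803 = 3860
adjust_throttle(+1412): rpm ← 3860 +1412 = 5272
final state: V = 3.83 m/s, rpm = 5272 → n = rpm/60 = 87.866667 rev/s
J = V / (n·D) = 3.83 / (87.866667 × 3.017) = 0.014448
regime bands: climb J<0.5863 | cruise [0.5863, 1.1727) | windmill J≥1.1727
J = 0.0144 → climb

J = 0.0144, regime = climb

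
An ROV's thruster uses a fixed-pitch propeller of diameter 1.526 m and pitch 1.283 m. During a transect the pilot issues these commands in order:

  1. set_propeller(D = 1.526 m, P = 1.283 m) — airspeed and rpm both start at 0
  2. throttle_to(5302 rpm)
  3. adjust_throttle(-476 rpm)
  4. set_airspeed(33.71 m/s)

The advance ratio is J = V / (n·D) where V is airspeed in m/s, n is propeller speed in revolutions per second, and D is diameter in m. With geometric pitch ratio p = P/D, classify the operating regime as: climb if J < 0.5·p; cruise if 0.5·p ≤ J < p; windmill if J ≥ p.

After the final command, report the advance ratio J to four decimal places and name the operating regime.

set_propeller: D = 1.526 m, P = 1.283 m (p = P/D = 0.840760); state ← (V=0, rpm=0)
throttle_to(5302): rpm ← 5302
adjust_throttle(-476): rpm ← 5302 -476 = 4826
set_airspeed(33.71): V ← 33.71 m/s
final state: V = 33.71 m/s, rpm = 4826 → n = rpm/60 = 80.433333 rev/s
J = V / (n·D) = 33.71 / (80.433333 × 1.526) = 0.274643
regime bands: climb J<0.4204 | cruise [0.4204, 0.8408) | windmill J≥0.8408
J = 0.2746 → climb

J = 0.2746, regime = climb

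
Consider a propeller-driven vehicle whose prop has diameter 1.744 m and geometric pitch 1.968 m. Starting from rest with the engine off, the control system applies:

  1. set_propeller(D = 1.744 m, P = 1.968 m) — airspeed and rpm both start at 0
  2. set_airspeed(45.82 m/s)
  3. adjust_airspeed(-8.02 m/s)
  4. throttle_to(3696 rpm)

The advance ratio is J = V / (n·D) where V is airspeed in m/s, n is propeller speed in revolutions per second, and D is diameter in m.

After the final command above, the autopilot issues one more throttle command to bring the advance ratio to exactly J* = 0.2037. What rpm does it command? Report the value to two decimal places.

set_propeller: D = 1.744 m, P = 1.968 m (p = P/D = 1.128440); state ← (V=0, rpm=0)
set_airspeed(45.82): V ← 45.82 m/s
adjust_airspeed(-8.02): V ← 45.82 -8.02 = 37.8 m/s
throttle_to(3696): rpm ← 3696
final state: V = 37.8 m/s, rpm = 3696 → n = rpm/60 = 61.600000 rev/s
target J* = 0.2037; solve J* = V/(n·D) for n: n = V/(J*·D) = 37.8/(0.2037 × 1.744) = 106.403102 rev/s
rpm = 60·n = 6384.186134

rpm = 6384.19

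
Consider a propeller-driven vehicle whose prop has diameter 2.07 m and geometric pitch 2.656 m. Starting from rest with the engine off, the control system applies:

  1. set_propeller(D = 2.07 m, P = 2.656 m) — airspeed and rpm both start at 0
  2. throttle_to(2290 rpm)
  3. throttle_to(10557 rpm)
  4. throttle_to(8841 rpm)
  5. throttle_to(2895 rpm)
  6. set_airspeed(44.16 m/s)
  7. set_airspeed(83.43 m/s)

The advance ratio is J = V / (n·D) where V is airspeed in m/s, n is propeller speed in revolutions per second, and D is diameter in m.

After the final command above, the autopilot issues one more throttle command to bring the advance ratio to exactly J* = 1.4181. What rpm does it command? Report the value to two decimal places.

rpm = 1705.28

set_propeller: D = 2.07 m, P = 2.656 m (p = P/D = 1.283092); state ← (V=0, rpm=0)
throttle_to(2290): rpm ← 2290
throttle_to(10557): rpm ← 10557
throttle_to(8841): rpm ← 8841
throttle_to(2895): rpm ← 2895
set_airspeed(44.16): V ← 44.16 m/s
set_airspeed(83.43): V ← 83.43 m/s
final state: V = 83.43 m/s, rpm = 2895 → n = rpm/60 = 48.250000 rev/s
target J* = 1.4181; solve J* = V/(n·D) for n: n = V/(J*·D) = 83.43/(1.4181 × 2.07) = 28.421372 rev/s
rpm = 60·n = 1705.282328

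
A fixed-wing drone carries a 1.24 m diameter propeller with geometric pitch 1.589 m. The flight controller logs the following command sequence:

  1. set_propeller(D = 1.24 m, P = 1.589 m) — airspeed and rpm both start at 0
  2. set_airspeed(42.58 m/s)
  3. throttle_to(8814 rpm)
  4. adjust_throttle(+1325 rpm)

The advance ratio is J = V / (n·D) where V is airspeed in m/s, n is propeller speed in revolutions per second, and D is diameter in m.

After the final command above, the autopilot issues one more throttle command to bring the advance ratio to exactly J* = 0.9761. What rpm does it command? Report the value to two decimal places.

rpm = 2110.77

set_propeller: D = 1.24 m, P = 1.589 m (p = P/D = 1.281452); state ← (V=0, rpm=0)
set_airspeed(42.58): V ← 42.58 m/s
throttle_to(8814): rpm ← 8814
adjust_throttle(+1325): rpm ← 8814 +1325 = 10139
final state: V = 42.58 m/s, rpm = 10139 → n = rpm/60 = 168.983333 rev/s
target J* = 0.9761; solve J* = V/(n·D) for n: n = V/(J*·D) = 42.58/(0.9761 × 1.24) = 35.179500 rev/s
rpm = 60·n = 2110.769983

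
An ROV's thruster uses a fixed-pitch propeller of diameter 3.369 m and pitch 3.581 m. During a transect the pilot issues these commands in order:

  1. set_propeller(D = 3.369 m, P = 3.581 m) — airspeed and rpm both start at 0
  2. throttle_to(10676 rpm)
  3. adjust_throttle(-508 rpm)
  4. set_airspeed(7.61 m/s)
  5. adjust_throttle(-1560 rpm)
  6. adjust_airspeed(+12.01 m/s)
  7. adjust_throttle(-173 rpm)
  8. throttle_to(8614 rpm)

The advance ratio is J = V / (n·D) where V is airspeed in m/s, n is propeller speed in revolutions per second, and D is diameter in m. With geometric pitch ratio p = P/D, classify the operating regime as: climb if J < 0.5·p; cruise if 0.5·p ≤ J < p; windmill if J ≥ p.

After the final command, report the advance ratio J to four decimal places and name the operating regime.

J = 0.0406, regime = climb

set_propeller: D = 3.369 m, P = 3.581 m (p = P/D = 1.062927); state ← (V=0, rpm=0)
throttle_to(10676): rpm ← 10676
adjust_throttle(-508): rpm ← 10676 -508 = 10168
set_airspeed(7.61): V ← 7.61 m/s
adjust_throttle(-1560): rpm ← 10168 -1560 = 8608
adjust_airspeed(+12.01): V ← 7.61 +12.01 = 19.62 m/s
adjust_throttle(-173): rpm ← 8608 -173 = 8435
throttle_to(8614): rpm ← 8614
final state: V = 19.62 m/s, rpm = 8614 → n = rpm/60 = 143.566667 rev/s
J = V / (n·D) = 19.62 / (143.566667 × 3.369) = 0.040564
regime bands: climb J<0.5315 | cruise [0.5315, 1.0629) | windmill J≥1.0629
J = 0.0406 → climb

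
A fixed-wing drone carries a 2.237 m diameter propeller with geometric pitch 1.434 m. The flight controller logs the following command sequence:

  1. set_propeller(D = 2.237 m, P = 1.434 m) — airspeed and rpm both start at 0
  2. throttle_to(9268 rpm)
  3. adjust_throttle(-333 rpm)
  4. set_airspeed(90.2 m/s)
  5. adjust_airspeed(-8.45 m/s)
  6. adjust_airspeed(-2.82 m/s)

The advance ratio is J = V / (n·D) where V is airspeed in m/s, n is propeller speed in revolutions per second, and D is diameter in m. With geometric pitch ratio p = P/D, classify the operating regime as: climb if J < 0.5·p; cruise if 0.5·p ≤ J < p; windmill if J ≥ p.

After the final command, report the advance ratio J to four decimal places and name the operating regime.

J = 0.2369, regime = climb

set_propeller: D = 2.237 m, P = 1.434 m (p = P/D = 0.641037); state ← (V=0, rpm=0)
throttle_to(9268): rpm ← 9268
adjust_throttle(-333): rpm ← 9268 -333 = 8935
set_airspeed(90.2): V ← 90.2 m/s
adjust_airspeed(-8.45): V ← 90.2 -8.45 = 81.75 m/s
adjust_airspeed(-2.82): V ← 81.75 -2.82 = 78.93 m/s
final state: V = 78.93 m/s, rpm = 8935 → n = rpm/60 = 148.916667 rev/s
J = V / (n·D) = 78.93 / (148.916667 × 2.237) = 0.236937
regime bands: climb J<0.3205 | cruise [0.3205, 0.6410) | windmill J≥0.6410
J = 0.2369 → climb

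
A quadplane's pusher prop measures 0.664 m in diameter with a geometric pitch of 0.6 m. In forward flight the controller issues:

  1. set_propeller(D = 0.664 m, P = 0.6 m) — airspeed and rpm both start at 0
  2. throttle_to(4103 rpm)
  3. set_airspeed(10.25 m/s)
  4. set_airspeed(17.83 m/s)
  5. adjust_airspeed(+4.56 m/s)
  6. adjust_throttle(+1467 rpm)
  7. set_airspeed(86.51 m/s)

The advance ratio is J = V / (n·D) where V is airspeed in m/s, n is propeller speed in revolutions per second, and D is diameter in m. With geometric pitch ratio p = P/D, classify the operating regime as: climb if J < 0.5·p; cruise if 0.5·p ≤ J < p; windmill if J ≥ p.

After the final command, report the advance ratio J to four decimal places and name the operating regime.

set_propeller: D = 0.664 m, P = 0.6 m (p = P/D = 0.903614); state ← (V=0, rpm=0)
throttle_to(4103): rpm ← 4103
set_airspeed(10.25): V ← 10.25 m/s
set_airspeed(17.83): V ← 17.83 m/s
adjust_airspeed(+4.56): V ← 17.83 +4.56 = 22.39 m/s
adjust_throttle(+1467): rpm ← 4103 +1467 = 5570
set_airspeed(86.51): V ← 86.51 m/s
final state: V = 86.51 m/s, rpm = 5570 → n = rpm/60 = 92.833333 rev/s
J = V / (n·D) = 86.51 / (92.833333 × 0.664) = 1.403441
regime bands: climb J<0.4518 | cruise [0.4518, 0.9036) | windmill J≥0.9036
J = 1.4034 → windmill

J = 1.4034, regime = windmill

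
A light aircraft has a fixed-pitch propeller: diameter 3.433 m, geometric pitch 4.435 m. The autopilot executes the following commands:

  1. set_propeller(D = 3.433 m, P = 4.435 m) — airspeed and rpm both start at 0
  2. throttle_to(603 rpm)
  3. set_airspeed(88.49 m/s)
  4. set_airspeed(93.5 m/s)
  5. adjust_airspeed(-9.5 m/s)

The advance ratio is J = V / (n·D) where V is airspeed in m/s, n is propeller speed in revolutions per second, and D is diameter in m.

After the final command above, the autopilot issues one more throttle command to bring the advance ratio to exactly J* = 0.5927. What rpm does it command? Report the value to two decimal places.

set_propeller: D = 3.433 m, P = 4.435 m (p = P/D = 1.291873); state ← (V=0, rpm=0)
throttle_to(603): rpm ← 603
set_airspeed(88.49): V ← 88.49 m/s
set_airspeed(93.5): V ← 93.5 m/s
adjust_airspeed(-9.5): V ← 93.5 -9.5 = 84 m/s
final state: V = 84 m/s, rpm = 603 → n = rpm/60 = 10.050000 rev/s
target J* = 0.5927; solve J* = V/(n·D) for n: n = V/(J*·D) = 84/(0.5927 × 3.433) = 41.282934 rev/s
rpm = 60·n = 2476.976041

rpm = 2476.98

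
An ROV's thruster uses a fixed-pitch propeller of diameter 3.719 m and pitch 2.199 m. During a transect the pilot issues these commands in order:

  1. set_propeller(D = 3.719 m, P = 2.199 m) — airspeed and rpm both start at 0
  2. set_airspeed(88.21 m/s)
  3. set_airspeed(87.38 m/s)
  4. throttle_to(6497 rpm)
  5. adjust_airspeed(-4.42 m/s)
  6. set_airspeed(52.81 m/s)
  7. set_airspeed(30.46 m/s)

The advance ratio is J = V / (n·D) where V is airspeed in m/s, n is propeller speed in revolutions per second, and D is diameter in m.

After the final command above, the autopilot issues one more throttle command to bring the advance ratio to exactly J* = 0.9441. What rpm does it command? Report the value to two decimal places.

set_propeller: D = 3.719 m, P = 2.199 m (p = P/D = 0.591288); state ← (V=0, rpm=0)
set_airspeed(88.21): V ← 88.21 m/s
set_airspeed(87.38): V ← 87.38 m/s
throttle_to(6497): rpm ← 6497
adjust_airspeed(-4.42): V ← 87.38 -4.42 = 82.96 m/s
set_airspeed(52.81): V ← 52.81 m/s
set_airspeed(30.46): V ← 30.46 m/s
final state: V = 30.46 m/s, rpm = 6497 → n = rpm/60 = 108.283333 rev/s
target J* = 0.9441; solve J* = V/(n·D) for n: n = V/(J*·D) = 30.46/(0.9441 × 3.719) = 8.675324 rev/s
rpm = 60·n = 520.519463

rpm = 520.52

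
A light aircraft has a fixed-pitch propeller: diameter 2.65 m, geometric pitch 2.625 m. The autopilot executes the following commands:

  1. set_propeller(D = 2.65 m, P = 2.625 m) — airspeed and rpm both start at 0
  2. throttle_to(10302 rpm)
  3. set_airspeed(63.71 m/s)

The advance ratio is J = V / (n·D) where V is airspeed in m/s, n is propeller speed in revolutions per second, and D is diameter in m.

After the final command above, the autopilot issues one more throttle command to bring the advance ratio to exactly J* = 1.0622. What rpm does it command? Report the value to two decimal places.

rpm = 1358.02

set_propeller: D = 2.65 m, P = 2.625 m (p = P/D = 0.990566); state ← (V=0, rpm=0)
throttle_to(10302): rpm ← 10302
set_airspeed(63.71): V ← 63.71 m/s
final state: V = 63.71 m/s, rpm = 10302 → n = rpm/60 = 171.700000 rev/s
target J* = 1.0622; solve J* = V/(n·D) for n: n = V/(J*·D) = 63.71/(1.0622 × 2.65) = 22.633694 rev/s
rpm = 60·n = 1358.021621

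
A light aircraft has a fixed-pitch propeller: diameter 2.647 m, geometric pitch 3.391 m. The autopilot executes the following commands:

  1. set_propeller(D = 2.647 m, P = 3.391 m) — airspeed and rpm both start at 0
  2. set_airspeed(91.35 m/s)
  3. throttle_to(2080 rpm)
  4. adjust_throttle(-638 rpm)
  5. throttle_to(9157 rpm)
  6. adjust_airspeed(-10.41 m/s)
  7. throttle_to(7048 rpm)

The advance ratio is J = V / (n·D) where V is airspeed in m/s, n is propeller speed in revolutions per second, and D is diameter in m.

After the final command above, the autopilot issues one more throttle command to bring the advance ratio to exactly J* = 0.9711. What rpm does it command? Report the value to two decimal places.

rpm = 1889.28

set_propeller: D = 2.647 m, P = 3.391 m (p = P/D = 1.281073); state ← (V=0, rpm=0)
set_airspeed(91.35): V ← 91.35 m/s
throttle_to(2080): rpm ← 2080
adjust_throttle(-638): rpm ← 2080 -638 = 1442
throttle_to(9157): rpm ← 9157
adjust_airspeed(-10.41): V ← 91.35 -10.41 = 80.94 m/s
throttle_to(7048): rpm ← 7048
final state: V = 80.94 m/s, rpm = 7048 → n = rpm/60 = 117.466667 rev/s
target J* = 0.9711; solve J* = V/(n·D) for n: n = V/(J*·D) = 80.94/(0.9711 × 2.647) = 31.488017 rev/s
rpm = 60·n = 1889.280991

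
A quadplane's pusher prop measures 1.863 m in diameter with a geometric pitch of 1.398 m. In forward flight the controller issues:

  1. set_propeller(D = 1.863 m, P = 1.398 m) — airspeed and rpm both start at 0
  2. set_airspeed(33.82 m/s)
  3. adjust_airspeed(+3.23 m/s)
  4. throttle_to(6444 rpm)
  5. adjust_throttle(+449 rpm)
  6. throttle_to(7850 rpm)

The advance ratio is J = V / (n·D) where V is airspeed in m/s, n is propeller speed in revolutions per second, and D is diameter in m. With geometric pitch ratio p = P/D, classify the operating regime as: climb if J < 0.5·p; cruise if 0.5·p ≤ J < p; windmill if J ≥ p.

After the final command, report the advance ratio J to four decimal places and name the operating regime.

set_propeller: D = 1.863 m, P = 1.398 m (p = P/D = 0.750403); state ← (V=0, rpm=0)
set_airspeed(33.82): V ← 33.82 m/s
adjust_airspeed(+3.23): V ← 33.82 +3.23 = 37.05 m/s
throttle_to(6444): rpm ← 6444
adjust_throttle(+449): rpm ← 6444 +449 = 6893
throttle_to(7850): rpm ← 7850
final state: V = 37.05 m/s, rpm = 7850 → n = rpm/60 = 130.833333 rev/s
J = V / (n·D) = 37.05 / (130.833333 × 1.863) = 0.152005
regime bands: climb J<0.3752 | cruise [0.3752, 0.7504) | windmill J≥0.7504
J = 0.1520 → climb

J = 0.1520, regime = climb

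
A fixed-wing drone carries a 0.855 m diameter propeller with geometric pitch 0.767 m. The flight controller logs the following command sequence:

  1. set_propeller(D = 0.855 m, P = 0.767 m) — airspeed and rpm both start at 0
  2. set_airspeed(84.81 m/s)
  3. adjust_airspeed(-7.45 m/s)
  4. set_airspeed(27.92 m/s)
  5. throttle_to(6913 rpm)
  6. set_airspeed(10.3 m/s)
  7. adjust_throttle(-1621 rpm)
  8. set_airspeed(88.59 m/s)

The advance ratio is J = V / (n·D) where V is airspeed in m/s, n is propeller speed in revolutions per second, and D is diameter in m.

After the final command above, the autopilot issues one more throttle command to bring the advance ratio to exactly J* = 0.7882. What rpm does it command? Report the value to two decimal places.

set_propeller: D = 0.855 m, P = 0.767 m (p = P/D = 0.897076); state ← (V=0, rpm=0)
set_airspeed(84.81): V ← 84.81 m/s
adjust_airspeed(-7.45): V ← 84.81 -7.45 = 77.36 m/s
set_airspeed(27.92): V ← 27.92 m/s
throttle_to(6913): rpm ← 6913
set_airspeed(10.3): V ← 10.3 m/s
adjust_throttle(-1621): rpm ← 6913 -1621 = 5292
set_airspeed(88.59): V ← 88.59 m/s
final state: V = 88.59 m/s, rpm = 5292 → n = rpm/60 = 88.200000 rev/s
target J* = 0.7882; solve J* = V/(n·D) for n: n = V/(J*·D) = 88.59/(0.7882 × 0.855) = 131.456528 rev/s
rpm = 60·n = 7887.391659

rpm = 7887.39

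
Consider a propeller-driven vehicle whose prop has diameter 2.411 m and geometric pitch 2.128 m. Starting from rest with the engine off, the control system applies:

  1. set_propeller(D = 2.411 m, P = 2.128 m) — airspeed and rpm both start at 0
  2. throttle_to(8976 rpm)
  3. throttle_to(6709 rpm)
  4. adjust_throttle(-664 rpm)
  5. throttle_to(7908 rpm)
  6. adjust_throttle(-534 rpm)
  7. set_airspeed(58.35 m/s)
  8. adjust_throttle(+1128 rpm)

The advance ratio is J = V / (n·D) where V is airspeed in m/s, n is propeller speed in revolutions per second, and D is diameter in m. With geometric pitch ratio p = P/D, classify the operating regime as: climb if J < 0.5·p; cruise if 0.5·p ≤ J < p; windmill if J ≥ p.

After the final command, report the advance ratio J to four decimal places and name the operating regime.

J = 0.1708, regime = climb

set_propeller: D = 2.411 m, P = 2.128 m (p = P/D = 0.882621); state ← (V=0, rpm=0)
throttle_to(8976): rpm ← 8976
throttle_to(6709): rpm ← 6709
adjust_throttle(-664): rpm ← 6709 -664 = 6045
throttle_to(7908): rpm ← 7908
adjust_throttle(-534): rpm ← 7908 -534 = 7374
set_airspeed(58.35): V ← 58.35 m/s
adjust_throttle(+1128): rpm ← 7374 +1128 = 8502
final state: V = 58.35 m/s, rpm = 8502 → n = rpm/60 = 141.700000 rev/s
J = V / (n·D) = 58.35 / (141.700000 × 2.411) = 0.170794
regime bands: climb J<0.4413 | cruise [0.4413, 0.8826) | windmill J≥0.8826
J = 0.1708 → climb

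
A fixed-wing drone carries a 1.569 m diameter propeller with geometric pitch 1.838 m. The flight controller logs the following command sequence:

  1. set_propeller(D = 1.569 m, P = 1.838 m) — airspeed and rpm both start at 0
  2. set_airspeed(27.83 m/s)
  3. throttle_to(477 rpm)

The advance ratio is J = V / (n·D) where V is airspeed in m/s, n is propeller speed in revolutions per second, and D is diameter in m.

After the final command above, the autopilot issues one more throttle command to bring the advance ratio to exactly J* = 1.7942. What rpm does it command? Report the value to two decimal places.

set_propeller: D = 1.569 m, P = 1.838 m (p = P/D = 1.171447); state ← (V=0, rpm=0)
set_airspeed(27.83): V ← 27.83 m/s
throttle_to(477): rpm ← 477
final state: V = 27.83 m/s, rpm = 477 → n = rpm/60 = 7.950000 rev/s
target J* = 1.7942; solve J* = V/(n·D) for n: n = V/(J*·D) = 27.83/(1.7942 × 1.569) = 9.885973 rev/s
rpm = 60·n = 593.158367

rpm = 593.16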